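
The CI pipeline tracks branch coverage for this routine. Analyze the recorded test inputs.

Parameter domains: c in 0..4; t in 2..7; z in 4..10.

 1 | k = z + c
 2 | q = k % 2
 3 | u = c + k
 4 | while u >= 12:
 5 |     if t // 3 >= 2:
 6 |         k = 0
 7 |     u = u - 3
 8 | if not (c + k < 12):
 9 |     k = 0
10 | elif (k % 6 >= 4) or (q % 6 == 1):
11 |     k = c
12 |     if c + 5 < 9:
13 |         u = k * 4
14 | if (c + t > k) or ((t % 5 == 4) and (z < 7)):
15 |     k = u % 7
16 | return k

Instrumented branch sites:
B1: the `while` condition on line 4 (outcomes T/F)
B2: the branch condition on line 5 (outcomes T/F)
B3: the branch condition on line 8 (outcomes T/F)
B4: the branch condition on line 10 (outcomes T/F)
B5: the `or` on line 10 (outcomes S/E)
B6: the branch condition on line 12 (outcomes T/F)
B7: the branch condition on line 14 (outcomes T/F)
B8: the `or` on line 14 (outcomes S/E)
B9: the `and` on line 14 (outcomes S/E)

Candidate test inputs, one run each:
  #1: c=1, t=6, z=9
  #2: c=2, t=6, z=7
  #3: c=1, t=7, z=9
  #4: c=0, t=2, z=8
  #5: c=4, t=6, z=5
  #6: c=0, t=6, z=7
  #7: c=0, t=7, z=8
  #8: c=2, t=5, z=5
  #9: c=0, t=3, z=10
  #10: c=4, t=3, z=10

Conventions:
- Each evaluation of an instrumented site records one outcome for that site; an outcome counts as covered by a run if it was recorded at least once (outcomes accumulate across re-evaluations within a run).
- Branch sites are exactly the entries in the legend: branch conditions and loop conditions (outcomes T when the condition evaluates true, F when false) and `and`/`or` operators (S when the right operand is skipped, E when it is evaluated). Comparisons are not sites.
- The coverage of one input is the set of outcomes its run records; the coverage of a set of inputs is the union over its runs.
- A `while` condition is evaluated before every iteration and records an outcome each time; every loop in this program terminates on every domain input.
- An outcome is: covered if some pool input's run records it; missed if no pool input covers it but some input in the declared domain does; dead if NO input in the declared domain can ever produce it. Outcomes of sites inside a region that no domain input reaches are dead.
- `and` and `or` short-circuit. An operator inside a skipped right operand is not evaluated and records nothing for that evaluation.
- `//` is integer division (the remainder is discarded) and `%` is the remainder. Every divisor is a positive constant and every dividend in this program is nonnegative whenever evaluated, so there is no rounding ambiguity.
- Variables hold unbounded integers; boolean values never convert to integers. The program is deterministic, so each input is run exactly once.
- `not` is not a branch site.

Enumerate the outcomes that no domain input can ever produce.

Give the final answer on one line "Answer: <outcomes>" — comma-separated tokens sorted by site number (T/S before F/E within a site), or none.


checking every outcome against all 210 domain inputs:
  reachable outcomes have witnesses, e.g. B1=T (e.g. c=1, t=2, z=10), B1=F (e.g. c=0, t=2, z=4), B2=T (e.g. c=1, t=6, z=10), B2=F (e.g. c=1, t=2, z=10)
Answer: none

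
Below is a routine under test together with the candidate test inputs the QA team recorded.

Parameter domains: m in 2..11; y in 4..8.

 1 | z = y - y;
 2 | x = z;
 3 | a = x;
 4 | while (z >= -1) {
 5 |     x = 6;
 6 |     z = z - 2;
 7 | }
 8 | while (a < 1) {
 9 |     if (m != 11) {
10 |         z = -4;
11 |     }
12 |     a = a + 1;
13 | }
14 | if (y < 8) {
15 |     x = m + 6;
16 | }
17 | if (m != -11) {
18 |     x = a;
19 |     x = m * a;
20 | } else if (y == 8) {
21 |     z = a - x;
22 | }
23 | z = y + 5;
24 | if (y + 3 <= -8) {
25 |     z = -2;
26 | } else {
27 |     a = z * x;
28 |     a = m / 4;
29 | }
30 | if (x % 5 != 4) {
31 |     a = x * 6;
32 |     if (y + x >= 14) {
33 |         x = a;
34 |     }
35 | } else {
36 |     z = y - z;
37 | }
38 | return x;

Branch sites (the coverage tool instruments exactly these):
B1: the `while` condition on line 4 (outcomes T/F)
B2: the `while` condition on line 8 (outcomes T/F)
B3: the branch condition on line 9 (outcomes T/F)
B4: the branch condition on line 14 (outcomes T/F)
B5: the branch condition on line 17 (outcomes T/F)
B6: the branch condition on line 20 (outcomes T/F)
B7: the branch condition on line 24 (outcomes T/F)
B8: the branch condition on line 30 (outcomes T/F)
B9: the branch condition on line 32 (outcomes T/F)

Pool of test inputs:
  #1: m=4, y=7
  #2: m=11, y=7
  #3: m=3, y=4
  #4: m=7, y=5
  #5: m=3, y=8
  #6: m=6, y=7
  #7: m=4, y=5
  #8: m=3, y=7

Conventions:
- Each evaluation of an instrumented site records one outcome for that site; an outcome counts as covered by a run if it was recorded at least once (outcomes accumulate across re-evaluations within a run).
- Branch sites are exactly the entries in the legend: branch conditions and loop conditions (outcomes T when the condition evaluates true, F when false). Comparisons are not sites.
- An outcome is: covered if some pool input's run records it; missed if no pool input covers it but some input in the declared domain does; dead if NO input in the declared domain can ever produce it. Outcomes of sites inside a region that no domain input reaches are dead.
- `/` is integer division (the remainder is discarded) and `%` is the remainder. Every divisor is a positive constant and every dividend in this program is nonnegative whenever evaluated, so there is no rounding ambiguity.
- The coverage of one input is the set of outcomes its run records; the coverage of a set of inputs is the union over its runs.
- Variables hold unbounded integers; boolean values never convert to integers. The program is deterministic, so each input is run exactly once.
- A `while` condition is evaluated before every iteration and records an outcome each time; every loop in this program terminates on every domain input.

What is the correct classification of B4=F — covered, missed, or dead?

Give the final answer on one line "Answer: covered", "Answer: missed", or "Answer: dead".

B4=F is recorded by pool input(s) 5 -> covered

Answer: covered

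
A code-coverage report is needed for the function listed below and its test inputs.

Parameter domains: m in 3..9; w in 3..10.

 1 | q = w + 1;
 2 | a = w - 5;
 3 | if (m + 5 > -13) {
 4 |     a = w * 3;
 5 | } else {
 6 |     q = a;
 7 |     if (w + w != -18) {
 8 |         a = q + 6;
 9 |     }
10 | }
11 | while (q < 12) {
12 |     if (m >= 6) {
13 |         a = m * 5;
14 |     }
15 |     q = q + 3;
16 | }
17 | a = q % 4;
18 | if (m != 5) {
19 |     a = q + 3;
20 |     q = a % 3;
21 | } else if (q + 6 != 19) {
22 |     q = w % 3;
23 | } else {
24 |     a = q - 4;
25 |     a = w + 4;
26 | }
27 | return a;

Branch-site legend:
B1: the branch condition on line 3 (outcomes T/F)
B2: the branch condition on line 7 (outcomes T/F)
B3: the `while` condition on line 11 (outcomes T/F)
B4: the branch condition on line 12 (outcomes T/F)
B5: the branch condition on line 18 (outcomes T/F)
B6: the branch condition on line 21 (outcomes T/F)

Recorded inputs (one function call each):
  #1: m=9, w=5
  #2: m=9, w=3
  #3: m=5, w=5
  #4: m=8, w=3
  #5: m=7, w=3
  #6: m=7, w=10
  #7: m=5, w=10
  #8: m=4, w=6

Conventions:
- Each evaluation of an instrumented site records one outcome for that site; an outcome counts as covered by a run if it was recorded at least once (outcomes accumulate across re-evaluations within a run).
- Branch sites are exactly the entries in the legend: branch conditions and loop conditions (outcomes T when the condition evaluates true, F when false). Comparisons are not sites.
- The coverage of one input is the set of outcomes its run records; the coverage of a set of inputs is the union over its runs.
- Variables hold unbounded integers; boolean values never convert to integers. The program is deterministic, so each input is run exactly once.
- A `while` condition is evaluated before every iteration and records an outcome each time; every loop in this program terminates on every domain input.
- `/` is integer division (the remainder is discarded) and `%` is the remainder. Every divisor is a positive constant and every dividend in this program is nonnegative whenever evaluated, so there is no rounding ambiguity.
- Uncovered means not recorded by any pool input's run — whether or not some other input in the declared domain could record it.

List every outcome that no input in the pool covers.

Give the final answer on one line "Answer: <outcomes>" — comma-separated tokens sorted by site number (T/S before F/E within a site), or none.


#1 (m=9, w=5) -> covered: B1=T, B3=T, B3=F, B4=T, B5=T
#2 (m=9, w=3) -> covered: B1=T, B3=T, B3=F, B4=T, B5=T
#3 (m=5, w=5) -> covered: B1=T, B3=T, B3=F, B4=F, B5=F, B6=T
#4 (m=8, w=3) -> covered: B1=T, B3=T, B3=F, B4=T, B5=T
#5 (m=7, w=3) -> covered: B1=T, B3=T, B3=F, B4=T, B5=T
#6 (m=7, w=10) -> covered: B1=T, B3=T, B3=F, B4=T, B5=T
#7 (m=5, w=10) -> covered: B1=T, B3=T, B3=F, B4=F, B5=F, B6=T
#8 (m=4, w=6) -> covered: B1=T, B3=T, B3=F, B4=F, B5=T
union over the pool: B1=T, B3=T, B3=F, B4=T, B4=F, B5=T, B5=F, B6=T
uncovered (4 of 12): B1=F, B2=T, B2=F, B6=F
Answer: B1=F, B2=T, B2=F, B6=F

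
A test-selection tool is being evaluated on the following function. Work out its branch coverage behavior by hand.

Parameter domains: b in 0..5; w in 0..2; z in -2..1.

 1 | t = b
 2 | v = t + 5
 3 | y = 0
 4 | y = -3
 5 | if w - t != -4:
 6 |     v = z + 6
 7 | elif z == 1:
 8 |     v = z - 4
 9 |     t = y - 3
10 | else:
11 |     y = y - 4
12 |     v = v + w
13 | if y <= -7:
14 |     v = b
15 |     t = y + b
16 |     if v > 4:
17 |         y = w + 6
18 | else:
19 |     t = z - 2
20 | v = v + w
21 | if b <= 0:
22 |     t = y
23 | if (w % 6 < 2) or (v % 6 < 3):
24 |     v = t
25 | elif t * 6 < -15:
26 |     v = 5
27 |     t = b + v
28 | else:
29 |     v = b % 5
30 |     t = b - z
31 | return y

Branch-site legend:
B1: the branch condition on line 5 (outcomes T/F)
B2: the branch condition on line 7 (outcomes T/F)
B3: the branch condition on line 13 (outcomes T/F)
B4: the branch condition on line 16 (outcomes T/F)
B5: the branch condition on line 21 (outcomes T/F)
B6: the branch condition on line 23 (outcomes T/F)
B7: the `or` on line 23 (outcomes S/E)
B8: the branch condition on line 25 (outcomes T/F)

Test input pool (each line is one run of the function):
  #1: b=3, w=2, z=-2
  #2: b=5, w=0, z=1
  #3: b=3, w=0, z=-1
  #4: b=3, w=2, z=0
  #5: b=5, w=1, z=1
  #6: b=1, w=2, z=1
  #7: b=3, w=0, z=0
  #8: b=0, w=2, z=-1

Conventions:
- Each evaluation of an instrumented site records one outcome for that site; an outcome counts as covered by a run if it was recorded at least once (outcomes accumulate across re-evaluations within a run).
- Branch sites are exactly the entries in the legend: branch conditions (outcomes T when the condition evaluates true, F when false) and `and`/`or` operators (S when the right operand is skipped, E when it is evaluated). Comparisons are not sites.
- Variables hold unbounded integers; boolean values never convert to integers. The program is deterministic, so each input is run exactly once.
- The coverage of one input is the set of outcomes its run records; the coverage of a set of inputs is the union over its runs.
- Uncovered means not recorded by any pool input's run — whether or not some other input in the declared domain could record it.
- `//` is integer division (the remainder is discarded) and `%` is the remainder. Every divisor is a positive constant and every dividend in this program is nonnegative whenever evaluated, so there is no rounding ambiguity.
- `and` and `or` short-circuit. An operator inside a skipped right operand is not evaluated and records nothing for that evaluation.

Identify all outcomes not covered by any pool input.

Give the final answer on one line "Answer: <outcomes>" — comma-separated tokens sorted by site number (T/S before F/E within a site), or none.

#1 (b=3, w=2, z=-2) -> covered: B1=T, B3=F, B5=F, B6=T, B7=E
#2 (b=5, w=0, z=1) -> covered: B1=T, B3=F, B5=F, B6=T, B7=S
#3 (b=3, w=0, z=-1) -> covered: B1=T, B3=F, B5=F, B6=T, B7=S
#4 (b=3, w=2, z=0) -> covered: B1=T, B3=F, B5=F, B6=T, B7=E
#5 (b=5, w=1, z=1) -> covered: B1=F, B2=T, B3=F, B5=F, B6=T, B7=S
#6 (b=1, w=2, z=1) -> covered: B1=T, B3=F, B5=F, B6=F, B7=E, B8=F
#7 (b=3, w=0, z=0) -> covered: B1=T, B3=F, B5=F, B6=T, B7=S
#8 (b=0, w=2, z=-1) -> covered: B1=T, B3=F, B5=T, B6=T, B7=E
union over the pool: B1=T, B1=F, B2=T, B3=F, B5=T, B5=F, B6=T, B6=F, B7=S, B7=E, B8=F
uncovered (5 of 16): B2=F, B3=T, B4=T, B4=F, B8=T

Answer: B2=F, B3=T, B4=T, B4=F, B8=T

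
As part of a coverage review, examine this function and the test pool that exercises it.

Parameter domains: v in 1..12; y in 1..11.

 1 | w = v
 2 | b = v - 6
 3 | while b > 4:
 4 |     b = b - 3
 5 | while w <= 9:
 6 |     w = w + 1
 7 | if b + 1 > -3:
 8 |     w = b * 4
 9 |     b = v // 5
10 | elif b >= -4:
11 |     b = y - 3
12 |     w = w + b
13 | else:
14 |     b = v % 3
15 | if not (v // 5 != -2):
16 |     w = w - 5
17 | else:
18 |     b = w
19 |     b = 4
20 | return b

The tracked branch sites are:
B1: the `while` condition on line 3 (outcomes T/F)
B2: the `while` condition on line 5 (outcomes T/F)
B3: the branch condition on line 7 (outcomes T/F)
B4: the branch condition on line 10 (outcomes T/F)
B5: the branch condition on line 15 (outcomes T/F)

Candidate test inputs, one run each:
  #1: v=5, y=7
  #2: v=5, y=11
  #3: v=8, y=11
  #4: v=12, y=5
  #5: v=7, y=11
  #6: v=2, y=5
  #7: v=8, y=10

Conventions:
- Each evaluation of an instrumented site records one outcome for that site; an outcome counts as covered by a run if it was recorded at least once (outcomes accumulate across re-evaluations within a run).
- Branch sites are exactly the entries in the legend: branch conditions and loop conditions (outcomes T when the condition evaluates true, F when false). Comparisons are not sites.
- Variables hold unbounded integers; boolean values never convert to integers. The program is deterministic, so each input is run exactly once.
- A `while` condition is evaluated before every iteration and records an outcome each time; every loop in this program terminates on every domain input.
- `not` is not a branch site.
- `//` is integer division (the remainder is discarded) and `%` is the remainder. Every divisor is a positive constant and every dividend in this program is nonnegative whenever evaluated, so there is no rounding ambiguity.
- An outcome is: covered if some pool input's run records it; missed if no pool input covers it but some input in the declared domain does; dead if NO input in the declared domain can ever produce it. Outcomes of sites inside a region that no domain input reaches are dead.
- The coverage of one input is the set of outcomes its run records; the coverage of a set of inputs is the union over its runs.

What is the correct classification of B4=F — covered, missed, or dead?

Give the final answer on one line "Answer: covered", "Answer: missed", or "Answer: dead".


no pool input records B4=F
but domain input (v=1, y=1) does record it -> reachable, so missed
Answer: missed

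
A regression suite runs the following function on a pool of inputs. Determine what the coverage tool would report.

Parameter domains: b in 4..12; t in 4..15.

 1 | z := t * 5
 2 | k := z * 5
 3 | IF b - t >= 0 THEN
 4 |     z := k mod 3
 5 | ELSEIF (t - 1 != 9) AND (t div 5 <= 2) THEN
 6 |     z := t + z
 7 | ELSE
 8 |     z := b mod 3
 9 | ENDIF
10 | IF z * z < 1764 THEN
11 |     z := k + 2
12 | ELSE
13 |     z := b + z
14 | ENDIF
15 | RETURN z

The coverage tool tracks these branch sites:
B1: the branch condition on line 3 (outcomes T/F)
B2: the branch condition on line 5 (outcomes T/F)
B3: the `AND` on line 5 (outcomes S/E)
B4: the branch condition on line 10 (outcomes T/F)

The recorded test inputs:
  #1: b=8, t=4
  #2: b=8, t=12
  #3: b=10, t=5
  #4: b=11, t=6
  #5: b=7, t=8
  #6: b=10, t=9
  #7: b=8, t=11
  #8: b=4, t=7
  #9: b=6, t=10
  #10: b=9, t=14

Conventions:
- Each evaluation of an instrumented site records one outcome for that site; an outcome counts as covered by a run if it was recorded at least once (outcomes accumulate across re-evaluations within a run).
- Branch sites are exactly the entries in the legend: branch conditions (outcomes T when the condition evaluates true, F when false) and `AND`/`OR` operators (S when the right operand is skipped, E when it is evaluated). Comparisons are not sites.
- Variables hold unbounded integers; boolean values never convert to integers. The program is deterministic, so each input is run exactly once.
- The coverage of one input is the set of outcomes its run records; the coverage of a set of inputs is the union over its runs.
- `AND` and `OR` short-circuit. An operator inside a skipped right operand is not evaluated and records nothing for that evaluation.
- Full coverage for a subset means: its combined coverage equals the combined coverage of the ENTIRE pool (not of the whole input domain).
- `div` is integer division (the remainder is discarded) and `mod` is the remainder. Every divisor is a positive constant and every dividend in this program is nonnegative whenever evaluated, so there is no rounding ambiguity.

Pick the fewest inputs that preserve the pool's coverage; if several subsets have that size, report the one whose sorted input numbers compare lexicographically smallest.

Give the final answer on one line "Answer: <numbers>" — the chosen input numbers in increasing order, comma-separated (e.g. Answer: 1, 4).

input #1, b=8, t=4: events B1->T, B4->T; outcomes B1=T, B4=T
input #2, b=8, t=12: events B1->F, B3->E, B2->T, B4->F; outcomes B1=F, B2=T, B3=E, B4=F
input #3, b=10, t=5: events B1->T, B4->T; outcomes B1=T, B4=T
input #4, b=11, t=6: events B1->T, B4->T; outcomes B1=T, B4=T
input #5, b=7, t=8: events B1->F, B3->E, B2->T, B4->F; outcomes B1=F, B2=T, B3=E, B4=F
input #6, b=10, t=9: events B1->T, B4->T; outcomes B1=T, B4=T
input #7, b=8, t=11: events B1->F, B3->E, B2->T, B4->F; outcomes B1=F, B2=T, B3=E, B4=F
input #8, b=4, t=7: events B1->F, B3->E, B2->T, B4->F; outcomes B1=F, B2=T, B3=E, B4=F
input #9, b=6, t=10: events B1->F, B3->S, B2->F, B4->T; outcomes B1=F, B2=F, B3=S, B4=T
input #10, b=9, t=14: events B1->F, B3->E, B2->T, B4->F; outcomes B1=F, B2=T, B3=E, B4=F
together the pool reaches 8 outcomes: B1=T, B1=F, B2=T, B2=F, B3=S, B3=E, B4=T, B4=F
size 1 is not enough: best union over all size-1 subsets is 4/8
size 2 is not enough: best union over all size-2 subsets is 7/8
size 3: inputs {1, 2, 9} cover all 8 outcomes, and no lexicographically smaller subset of this size does

Answer: 1, 2, 9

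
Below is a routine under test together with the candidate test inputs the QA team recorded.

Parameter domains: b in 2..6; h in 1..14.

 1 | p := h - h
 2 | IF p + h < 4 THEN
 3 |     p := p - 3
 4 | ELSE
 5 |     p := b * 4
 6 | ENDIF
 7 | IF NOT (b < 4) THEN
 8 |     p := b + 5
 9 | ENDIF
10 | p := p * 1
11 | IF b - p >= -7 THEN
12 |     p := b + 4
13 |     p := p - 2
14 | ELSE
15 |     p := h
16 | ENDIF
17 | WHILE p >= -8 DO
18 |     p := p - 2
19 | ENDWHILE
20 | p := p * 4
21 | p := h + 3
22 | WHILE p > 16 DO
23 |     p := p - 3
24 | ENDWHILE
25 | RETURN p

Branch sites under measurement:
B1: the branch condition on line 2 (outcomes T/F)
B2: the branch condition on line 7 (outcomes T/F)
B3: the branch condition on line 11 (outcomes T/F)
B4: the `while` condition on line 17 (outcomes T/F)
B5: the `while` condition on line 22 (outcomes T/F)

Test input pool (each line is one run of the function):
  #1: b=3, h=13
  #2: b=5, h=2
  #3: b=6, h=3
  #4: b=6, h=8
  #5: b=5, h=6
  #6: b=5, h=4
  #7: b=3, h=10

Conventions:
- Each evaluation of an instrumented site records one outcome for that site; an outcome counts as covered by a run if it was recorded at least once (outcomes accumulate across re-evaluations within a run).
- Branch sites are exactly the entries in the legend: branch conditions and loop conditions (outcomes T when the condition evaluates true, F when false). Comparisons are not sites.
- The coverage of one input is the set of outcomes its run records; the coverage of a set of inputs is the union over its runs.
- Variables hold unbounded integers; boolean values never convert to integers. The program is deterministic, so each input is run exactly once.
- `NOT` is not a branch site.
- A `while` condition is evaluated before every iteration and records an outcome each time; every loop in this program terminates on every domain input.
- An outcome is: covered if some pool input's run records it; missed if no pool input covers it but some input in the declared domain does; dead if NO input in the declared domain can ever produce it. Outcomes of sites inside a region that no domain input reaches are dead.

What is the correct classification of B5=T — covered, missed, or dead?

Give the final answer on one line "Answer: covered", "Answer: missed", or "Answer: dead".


no pool input records B5=T
but domain input (b=2, h=14) does record it -> reachable, so missed
Answer: missed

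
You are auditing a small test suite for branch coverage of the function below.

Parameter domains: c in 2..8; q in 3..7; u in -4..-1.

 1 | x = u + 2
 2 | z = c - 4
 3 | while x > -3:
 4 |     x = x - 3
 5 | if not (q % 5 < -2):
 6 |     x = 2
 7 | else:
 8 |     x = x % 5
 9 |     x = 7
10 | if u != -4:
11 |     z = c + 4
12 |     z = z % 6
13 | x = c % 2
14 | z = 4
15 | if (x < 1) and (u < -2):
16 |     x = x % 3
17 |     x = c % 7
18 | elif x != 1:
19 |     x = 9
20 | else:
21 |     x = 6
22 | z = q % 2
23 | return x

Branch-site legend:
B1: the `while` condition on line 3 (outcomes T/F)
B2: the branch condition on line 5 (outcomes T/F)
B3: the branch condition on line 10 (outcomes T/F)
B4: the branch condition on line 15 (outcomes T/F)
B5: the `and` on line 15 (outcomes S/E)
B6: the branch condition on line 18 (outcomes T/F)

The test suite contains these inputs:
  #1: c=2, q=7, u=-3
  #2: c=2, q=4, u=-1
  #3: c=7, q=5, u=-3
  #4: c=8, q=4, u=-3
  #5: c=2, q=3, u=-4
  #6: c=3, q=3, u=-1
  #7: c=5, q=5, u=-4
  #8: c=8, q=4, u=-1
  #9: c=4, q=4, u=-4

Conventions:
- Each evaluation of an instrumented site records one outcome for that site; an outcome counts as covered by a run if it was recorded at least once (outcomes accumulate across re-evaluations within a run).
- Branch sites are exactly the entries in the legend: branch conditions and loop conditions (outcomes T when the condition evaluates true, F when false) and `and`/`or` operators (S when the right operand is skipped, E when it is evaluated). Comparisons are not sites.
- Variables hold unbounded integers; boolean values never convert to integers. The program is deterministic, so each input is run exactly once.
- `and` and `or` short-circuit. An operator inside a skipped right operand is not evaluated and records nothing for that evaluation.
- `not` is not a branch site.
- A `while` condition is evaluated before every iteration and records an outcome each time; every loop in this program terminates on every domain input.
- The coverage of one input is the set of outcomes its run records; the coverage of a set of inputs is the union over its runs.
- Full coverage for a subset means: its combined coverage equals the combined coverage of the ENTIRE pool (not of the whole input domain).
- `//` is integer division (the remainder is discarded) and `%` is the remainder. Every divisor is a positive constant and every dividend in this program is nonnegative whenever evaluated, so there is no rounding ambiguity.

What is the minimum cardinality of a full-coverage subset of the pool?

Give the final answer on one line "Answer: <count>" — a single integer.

#1 (c=2, q=7, u=-3) -> covered: B1=T, B1=F, B2=T, B3=T, B4=T, B5=E
#2 (c=2, q=4, u=-1) -> covered: B1=T, B1=F, B2=T, B3=T, B4=F, B5=E, B6=T
#3 (c=7, q=5, u=-3) -> covered: B1=T, B1=F, B2=T, B3=T, B4=F, B5=S, B6=F
#4 (c=8, q=4, u=-3) -> covered: B1=T, B1=F, B2=T, B3=T, B4=T, B5=E
#5 (c=2, q=3, u=-4) -> covered: B1=T, B1=F, B2=T, B3=F, B4=T, B5=E
#6 (c=3, q=3, u=-1) -> covered: B1=T, B1=F, B2=T, B3=T, B4=F, B5=S, B6=F
#7 (c=5, q=5, u=-4) -> covered: B1=T, B1=F, B2=T, B3=F, B4=F, B5=S, B6=F
#8 (c=8, q=4, u=-1) -> covered: B1=T, B1=F, B2=T, B3=T, B4=F, B5=E, B6=T
#9 (c=4, q=4, u=-4) -> covered: B1=T, B1=F, B2=T, B3=F, B4=T, B5=E
pool-wide coverage (11 outcomes): B1=T, B1=F, B2=T, B3=T, B3=F, B4=T, B4=F, B5=S, B5=E, B6=T, B6=F
no size-1 subset reaches all 11 outcomes (best union: 7/11)
no size-2 subset reaches all 11 outcomes (best union: 10/11)
size 3: inputs {1, 2, 7} cover all 11 outcomes, and no lexicographically smaller subset of this size does

Answer: 3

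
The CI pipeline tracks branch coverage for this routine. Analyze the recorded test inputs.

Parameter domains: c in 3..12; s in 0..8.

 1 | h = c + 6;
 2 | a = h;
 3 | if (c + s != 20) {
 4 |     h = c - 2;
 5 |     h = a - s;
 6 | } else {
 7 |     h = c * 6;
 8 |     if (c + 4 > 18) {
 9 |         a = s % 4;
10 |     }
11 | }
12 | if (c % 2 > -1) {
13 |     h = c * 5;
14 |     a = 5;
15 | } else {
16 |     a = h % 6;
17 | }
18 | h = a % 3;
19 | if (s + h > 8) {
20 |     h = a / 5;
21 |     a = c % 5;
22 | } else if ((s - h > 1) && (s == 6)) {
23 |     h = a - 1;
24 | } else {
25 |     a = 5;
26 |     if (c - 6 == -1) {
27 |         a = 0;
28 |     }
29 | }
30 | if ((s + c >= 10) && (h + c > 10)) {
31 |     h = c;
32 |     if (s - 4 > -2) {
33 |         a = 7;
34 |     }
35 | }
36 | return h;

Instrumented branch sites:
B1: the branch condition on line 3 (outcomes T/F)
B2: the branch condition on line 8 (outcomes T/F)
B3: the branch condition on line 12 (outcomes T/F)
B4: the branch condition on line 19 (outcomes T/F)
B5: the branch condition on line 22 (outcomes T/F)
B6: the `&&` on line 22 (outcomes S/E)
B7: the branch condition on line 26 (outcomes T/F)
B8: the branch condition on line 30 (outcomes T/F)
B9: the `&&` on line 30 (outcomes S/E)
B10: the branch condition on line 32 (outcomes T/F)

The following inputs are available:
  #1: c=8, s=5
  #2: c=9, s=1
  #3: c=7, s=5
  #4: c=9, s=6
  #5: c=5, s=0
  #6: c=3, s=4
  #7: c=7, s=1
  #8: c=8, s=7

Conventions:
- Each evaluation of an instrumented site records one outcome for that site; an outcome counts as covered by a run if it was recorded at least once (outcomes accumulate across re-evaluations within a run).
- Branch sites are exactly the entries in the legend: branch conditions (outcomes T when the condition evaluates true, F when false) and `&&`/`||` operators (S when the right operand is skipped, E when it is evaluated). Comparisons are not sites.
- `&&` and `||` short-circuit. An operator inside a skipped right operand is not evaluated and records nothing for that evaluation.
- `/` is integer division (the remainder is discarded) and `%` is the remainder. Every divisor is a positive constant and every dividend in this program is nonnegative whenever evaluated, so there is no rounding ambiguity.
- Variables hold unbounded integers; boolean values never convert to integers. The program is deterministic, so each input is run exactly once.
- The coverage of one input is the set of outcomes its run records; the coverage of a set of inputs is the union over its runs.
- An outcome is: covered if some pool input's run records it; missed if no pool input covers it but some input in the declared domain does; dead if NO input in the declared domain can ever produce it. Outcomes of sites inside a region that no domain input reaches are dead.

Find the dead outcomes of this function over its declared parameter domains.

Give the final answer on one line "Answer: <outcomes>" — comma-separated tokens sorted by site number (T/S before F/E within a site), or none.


checking every outcome against all 90 domain inputs:
  B2=T: no domain input ever produces it -> dead
  B3=F: no domain input ever produces it -> dead
  reachable outcomes have witnesses, e.g. B1=T (e.g. c=3, s=0), B1=F (e.g. c=12, s=8), B2=F (e.g. c=12, s=8), B3=T (e.g. c=3, s=0)
Answer: B2=T, B3=F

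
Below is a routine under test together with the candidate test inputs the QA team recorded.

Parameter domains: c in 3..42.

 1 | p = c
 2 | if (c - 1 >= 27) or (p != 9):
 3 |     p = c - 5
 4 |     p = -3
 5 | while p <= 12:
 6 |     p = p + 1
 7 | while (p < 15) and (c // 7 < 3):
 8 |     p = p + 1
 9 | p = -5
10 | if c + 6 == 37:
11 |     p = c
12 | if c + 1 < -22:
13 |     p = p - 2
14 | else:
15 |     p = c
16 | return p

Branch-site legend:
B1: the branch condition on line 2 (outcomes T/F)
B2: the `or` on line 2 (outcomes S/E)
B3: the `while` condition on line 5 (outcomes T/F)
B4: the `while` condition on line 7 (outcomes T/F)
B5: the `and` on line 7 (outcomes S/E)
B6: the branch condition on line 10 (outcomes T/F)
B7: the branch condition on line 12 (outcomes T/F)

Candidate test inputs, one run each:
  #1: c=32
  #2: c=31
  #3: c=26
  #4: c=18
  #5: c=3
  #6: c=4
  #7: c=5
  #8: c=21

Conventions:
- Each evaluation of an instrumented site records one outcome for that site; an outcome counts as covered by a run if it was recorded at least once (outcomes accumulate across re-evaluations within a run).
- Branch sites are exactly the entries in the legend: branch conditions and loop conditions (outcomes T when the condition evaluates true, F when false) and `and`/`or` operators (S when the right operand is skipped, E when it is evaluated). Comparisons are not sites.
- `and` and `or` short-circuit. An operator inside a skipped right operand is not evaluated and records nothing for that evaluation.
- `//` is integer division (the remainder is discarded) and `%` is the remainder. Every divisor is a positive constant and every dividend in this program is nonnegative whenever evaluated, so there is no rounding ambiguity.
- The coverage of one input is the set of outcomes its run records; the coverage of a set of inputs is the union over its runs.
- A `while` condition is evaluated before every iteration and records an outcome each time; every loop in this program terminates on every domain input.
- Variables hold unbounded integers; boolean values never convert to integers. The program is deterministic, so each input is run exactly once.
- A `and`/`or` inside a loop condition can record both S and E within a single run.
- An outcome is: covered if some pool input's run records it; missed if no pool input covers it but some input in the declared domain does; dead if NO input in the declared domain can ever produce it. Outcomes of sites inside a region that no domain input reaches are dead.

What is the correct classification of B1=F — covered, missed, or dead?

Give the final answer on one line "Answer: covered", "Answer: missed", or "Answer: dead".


no pool input records B1=F
but domain input (c=9) does record it -> reachable, so missed
Answer: missed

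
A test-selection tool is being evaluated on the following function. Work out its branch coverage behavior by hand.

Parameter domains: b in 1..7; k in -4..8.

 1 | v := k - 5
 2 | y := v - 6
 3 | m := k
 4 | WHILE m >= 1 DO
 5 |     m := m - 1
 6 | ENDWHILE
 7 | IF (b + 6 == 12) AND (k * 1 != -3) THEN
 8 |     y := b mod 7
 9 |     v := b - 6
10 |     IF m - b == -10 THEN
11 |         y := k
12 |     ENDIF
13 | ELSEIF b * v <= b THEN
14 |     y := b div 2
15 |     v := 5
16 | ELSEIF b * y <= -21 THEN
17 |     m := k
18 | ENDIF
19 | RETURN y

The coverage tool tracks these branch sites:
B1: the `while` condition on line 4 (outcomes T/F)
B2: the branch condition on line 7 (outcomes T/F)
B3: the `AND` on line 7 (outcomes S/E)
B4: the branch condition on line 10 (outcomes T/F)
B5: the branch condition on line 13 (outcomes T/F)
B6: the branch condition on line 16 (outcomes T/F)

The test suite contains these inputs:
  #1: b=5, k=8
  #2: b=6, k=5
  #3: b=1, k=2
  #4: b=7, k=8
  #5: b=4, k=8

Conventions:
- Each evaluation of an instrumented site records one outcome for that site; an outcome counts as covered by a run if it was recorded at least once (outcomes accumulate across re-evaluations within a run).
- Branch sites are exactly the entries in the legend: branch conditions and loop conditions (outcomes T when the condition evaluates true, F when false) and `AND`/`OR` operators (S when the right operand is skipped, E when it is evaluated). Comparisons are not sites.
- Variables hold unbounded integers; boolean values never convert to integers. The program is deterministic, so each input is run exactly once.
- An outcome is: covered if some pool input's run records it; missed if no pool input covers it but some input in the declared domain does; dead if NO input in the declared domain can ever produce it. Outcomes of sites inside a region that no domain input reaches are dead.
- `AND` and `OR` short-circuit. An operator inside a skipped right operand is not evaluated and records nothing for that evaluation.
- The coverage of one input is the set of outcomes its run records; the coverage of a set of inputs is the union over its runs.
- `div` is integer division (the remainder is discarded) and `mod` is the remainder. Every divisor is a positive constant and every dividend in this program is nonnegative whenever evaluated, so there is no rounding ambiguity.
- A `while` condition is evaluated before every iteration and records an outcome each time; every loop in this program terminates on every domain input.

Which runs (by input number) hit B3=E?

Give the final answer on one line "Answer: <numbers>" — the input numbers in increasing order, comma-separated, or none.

input #1 (b=5, k=8): does not record B3=E
input #2 (b=6, k=5): records B3=E
input #3 (b=1, k=2): does not record B3=E
input #4 (b=7, k=8): does not record B3=E
input #5 (b=4, k=8): does not record B3=E

Answer: 2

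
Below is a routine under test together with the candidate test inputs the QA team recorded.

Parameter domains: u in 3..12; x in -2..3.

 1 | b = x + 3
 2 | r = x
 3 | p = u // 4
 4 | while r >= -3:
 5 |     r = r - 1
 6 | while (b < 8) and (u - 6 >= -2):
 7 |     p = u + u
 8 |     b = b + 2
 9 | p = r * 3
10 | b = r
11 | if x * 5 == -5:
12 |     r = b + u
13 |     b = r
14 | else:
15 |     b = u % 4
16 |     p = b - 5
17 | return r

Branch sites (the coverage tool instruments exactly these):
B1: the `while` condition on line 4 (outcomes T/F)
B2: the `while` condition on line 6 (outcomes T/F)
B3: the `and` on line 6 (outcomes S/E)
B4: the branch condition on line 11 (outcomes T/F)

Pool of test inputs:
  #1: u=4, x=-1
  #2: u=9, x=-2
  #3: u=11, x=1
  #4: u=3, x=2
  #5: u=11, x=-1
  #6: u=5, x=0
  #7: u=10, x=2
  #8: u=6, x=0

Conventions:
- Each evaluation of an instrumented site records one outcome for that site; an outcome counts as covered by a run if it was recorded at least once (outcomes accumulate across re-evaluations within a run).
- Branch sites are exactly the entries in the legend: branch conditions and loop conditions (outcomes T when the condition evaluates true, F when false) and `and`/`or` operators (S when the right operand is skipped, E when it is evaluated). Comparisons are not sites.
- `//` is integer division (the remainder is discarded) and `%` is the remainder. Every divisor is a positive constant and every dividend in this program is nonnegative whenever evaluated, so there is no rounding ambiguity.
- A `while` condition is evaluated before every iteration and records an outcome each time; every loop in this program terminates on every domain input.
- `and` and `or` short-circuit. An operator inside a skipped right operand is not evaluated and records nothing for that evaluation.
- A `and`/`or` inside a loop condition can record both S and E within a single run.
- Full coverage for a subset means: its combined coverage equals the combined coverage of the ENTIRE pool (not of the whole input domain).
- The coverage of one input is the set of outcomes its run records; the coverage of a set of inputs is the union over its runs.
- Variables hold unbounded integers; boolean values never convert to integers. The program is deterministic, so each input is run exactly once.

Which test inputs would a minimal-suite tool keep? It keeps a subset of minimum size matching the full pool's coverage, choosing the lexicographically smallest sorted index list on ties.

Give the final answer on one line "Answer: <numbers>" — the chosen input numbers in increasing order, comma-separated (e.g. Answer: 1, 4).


input #1 (u=4, x=-1): events B1->T, B1->T, B1->T, B1->F, B3->E, B2->T, B3->E, B2->T, B3->E, B2->T, B3->S, B2->F, B4->T; covers B1=T, B1=F, B2=T, B2=F, B3=S, B3=E, B4=T
input #2 (u=9, x=-2): events B1->T, B1->T, B1->F, B3->E, B2->T, B3->E, B2->T, B3->E, B2->T, B3->E, B2->T, B3->S, B2->F, B4->F; covers B1=T, B1=F, B2=T, B2=F, B3=S, B3=E, B4=F
input #3 (u=11, x=1): events B1->T, B1->T, B1->T, B1->T, B1->T, B1->F, B3->E, B2->T, B3->E, B2->T, B3->S, B2->F, B4->F; covers B1=T, B1=F, B2=T, B2=F, B3=S, B3=E, B4=F
input #4 (u=3, x=2): events B1->T, B1->T, B1->T, B1->T, B1->T, B1->T, B1->F, B3->E, B2->F, B4->F; covers B1=T, B1=F, B2=F, B3=E, B4=F
input #5 (u=11, x=-1): events B1->T, B1->T, B1->T, B1->F, B3->E, B2->T, B3->E, B2->T, B3->E, B2->T, B3->S, B2->F, B4->T; covers B1=T, B1=F, B2=T, B2=F, B3=S, B3=E, B4=T
input #6 (u=5, x=0): events B1->T, B1->T, B1->T, B1->T, B1->F, B3->E, B2->T, B3->E, B2->T, B3->E, B2->T, B3->S, B2->F, B4->F; covers B1=T, B1=F, B2=T, B2=F, B3=S, B3=E, B4=F
input #7 (u=10, x=2): events B1->T, B1->T, B1->T, B1->T, B1->T, B1->T, B1->F, B3->E, B2->T, B3->E, B2->T, B3->S, B2->F, B4->F; covers B1=T, B1=F, B2=T, B2=F, B3=S, B3=E, B4=F
input #8 (u=6, x=0): events B1->T, B1->T, B1->T, B1->T, B1->F, B3->E, B2->T, B3->E, B2->T, B3->E, B2->T, B3->S, B2->F, B4->F; covers B1=T, B1=F, B2=T, B2=F, B3=S, B3=E, B4=F
pool-wide coverage (8 outcomes): B1=T, B1=F, B2=T, B2=F, B3=S, B3=E, B4=T, B4=F
checked all size-1 subsets: none covers 8 outcomes (max 7/8)
the canonical winner is {1, 2}: size 2, full 8-outcome coverage, earliest index list among size-2 covers
Answer: 1, 2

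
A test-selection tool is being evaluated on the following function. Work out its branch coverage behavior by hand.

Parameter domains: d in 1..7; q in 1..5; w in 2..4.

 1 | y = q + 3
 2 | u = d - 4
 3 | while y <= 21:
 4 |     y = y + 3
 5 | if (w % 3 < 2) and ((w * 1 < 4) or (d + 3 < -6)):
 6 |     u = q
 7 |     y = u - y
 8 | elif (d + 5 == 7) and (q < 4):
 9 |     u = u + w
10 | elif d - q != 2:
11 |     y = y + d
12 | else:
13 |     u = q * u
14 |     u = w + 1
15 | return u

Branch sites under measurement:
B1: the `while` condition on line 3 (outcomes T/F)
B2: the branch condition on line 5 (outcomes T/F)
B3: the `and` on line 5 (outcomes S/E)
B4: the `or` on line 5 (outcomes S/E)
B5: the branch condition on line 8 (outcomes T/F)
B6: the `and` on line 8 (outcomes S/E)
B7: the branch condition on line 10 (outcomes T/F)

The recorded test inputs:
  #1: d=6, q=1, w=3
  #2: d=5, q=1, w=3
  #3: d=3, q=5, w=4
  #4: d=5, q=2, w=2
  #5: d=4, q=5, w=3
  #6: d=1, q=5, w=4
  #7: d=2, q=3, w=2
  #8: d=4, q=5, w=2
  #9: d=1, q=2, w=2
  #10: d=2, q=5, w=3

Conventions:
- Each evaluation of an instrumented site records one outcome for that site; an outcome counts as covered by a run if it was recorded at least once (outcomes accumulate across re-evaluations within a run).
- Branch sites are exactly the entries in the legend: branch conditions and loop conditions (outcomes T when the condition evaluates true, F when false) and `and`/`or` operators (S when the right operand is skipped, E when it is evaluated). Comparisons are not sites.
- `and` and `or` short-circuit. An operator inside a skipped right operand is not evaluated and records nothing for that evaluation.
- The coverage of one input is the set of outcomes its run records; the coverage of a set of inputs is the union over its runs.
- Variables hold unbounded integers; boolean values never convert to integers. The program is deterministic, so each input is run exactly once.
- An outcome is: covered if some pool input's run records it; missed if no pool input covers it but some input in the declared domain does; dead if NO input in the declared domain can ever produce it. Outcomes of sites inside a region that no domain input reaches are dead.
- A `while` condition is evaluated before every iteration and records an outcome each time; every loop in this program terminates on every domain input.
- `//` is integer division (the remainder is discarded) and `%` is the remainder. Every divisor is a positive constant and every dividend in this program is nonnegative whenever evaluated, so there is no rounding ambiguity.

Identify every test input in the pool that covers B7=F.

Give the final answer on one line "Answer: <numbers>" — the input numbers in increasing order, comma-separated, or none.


input #1 (d=6, q=1, w=3): does not produce B7=F
input #2 (d=5, q=1, w=3): does not produce B7=F
input #3 (d=3, q=5, w=4): does not produce B7=F
input #4 (d=5, q=2, w=2): does not produce B7=F
input #5 (d=4, q=5, w=3): does not produce B7=F
input #6 (d=1, q=5, w=4): does not produce B7=F
input #7 (d=2, q=3, w=2): does not produce B7=F
input #8 (d=4, q=5, w=2): does not produce B7=F
input #9 (d=1, q=2, w=2): does not produce B7=F
input #10 (d=2, q=5, w=3): does not produce B7=F
Answer: none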